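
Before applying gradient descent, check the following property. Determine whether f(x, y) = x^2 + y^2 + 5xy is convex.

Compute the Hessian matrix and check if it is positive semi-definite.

f(x,y) = x^2 + y^2 + 5xy
Hessian H = [[2, 5], [5, 2]]
trace(H) = 4, det(H) = -21
Eigenvalues: (4 +/- sqrt(100)) / 2 = 7, -3
Since not both eigenvalues positive, f is neither convex nor concave.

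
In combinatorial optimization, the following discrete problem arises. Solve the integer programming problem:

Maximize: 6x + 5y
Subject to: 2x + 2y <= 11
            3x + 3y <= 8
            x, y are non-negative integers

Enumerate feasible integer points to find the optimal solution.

Constraint 1: 2x + 2y <= 11
Constraint 2: 3x + 3y <= 8
Feasible x range (need y >= 0): 0 <= x <= min(11/2, 8/3) => x in {0, ..., 2}.
Enumerate feasible integer points row by row (the coefficient of y is 5 > 0, so for each x the largest feasible y gives the best value):
  x = 0: y <= min((11 - 2*0)/2, (8 - 3*0)/3) => y in {0, ..., 2}; best 6*0 + 5*2 = 10
  x = 1: y <= min((11 - 2*1)/2, (8 - 3*1)/3) => y in {0, ..., 1}; best 6*1 + 5*1 = 11
  x = 2: y <= min((11 - 2*2)/2, (8 - 3*2)/3) => y in {0}; best 6*2 + 5*0 = 12
The maximum 6x + 5y = 12 is achieved at x = 2, y = 0.
Check: 2*2 + 2*0 = 4 <= 11 and 3*2 + 3*0 = 6 <= 8.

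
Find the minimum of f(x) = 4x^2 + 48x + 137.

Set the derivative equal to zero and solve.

f(x) = 4x^2 + 48x + 137
f'(x) = 8x + (48) = 0
x = -48/8 = -6
f(-6) = -7
Since f''(x) = 8 > 0, this is a minimum.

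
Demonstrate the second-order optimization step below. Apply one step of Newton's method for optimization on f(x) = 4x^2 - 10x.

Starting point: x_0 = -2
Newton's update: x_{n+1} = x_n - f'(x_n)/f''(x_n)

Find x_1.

f(x) = 4x^2 - 10x
f'(x) = 8x + (-10), f''(x) = 8
Newton step: x_1 = x_0 - f'(x_0)/f''(x_0)
f'(-2) = -26
x_1 = -2 - -26/8 = 5/4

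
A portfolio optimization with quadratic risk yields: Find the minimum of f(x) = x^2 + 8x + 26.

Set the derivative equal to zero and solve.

f(x) = x^2 + 8x + 26
f'(x) = 2x + (8) = 0
x = -8/2 = -4
f(-4) = 10
Since f''(x) = 2 > 0, this is a minimum.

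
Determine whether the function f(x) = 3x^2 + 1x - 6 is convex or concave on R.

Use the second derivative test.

f(x) = 3x^2 + 1x - 6
f'(x) = 6x + 1
f''(x) = 6
Since f''(x) = 6 > 0 for all x, f is convex on R.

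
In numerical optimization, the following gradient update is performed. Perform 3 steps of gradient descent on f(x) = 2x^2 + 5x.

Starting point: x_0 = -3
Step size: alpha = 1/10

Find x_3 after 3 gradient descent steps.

f(x) = 2x^2 + 5x, f'(x) = 4x + (5)
Step 1: f'(-3) = -7, x_1 = -3 - 1/10 * -7 = -23/10
Step 2: f'(-23/10) = -21/5, x_2 = -23/10 - 1/10 * -21/5 = -47/25
Step 3: f'(-47/25) = -63/25, x_3 = -47/25 - 1/10 * -63/25 = -407/250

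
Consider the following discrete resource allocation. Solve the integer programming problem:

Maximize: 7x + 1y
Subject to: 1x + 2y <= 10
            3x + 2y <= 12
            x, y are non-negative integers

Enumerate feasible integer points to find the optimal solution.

Constraint 1: 1x + 2y <= 10
Constraint 2: 3x + 2y <= 12
Feasible x range (need y >= 0): 0 <= x <= min(10/1, 12/3) => x in {0, ..., 4}.
Enumerate feasible integer points row by row (the coefficient of y is 1 > 0, so for each x the largest feasible y gives the best value):
  x = 0: y <= min((10 - 1*0)/2, (12 - 3*0)/2) => y in {0, ..., 5}; best 7*0 + 1*5 = 5
  x = 1: y <= min((10 - 1*1)/2, (12 - 3*1)/2) => y in {0, ..., 4}; best 7*1 + 1*4 = 11
  x = 2: y <= min((10 - 1*2)/2, (12 - 3*2)/2) => y in {0, ..., 3}; best 7*2 + 1*3 = 17
  x = 3: y <= min((10 - 1*3)/2, (12 - 3*3)/2) => y in {0, ..., 1}; best 7*3 + 1*1 = 22
  x = 4: y <= min((10 - 1*4)/2, (12 - 3*4)/2) => y in {0}; best 7*4 + 1*0 = 28
The maximum 7x + 1y = 28 is achieved at x = 4, y = 0.
Check: 1*4 + 2*0 = 4 <= 10 and 3*4 + 2*0 = 12 <= 12.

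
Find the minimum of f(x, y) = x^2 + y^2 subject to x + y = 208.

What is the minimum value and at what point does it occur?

Substitute y = 208 - x into f(x,y) = x^2 + y^2:
g(x) = x^2 + (208 - x)^2 = 2x^2 - 416x + 43264
g'(x) = 4x - 416 = 0  =>  x = 104
y = 208 - 104 = 104
Minimum value = 104^2 + 104^2 = 21632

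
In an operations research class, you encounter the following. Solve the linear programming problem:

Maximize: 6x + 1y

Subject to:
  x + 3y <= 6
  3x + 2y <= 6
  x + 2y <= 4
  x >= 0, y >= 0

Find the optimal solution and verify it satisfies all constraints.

Feasible vertices: (0, 0), (0, 2), (1, 3/2), (2, 0)
Objective 6x + 1y at each vertex:
  (0, 0): 0
  (0, 2): 2
  (1, 3/2): 15/2
  (2, 0): 12
Maximum is 12 at (2, 0).
Verify constraints at (x, y) = (2, 0):
  1*2 + 3*0 = 2 <= 6
  3*2 + 2*0 = 6 <= 6 (active)
  1*2 + 2*0 = 2 <= 4
  x = 2 >= 0, y = 0 >= 0. All constraints satisfied.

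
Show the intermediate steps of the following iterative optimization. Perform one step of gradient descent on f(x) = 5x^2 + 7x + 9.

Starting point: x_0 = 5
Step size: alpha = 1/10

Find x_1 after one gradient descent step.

f(x) = 5x^2 + 7x + 9
f'(x) = 10x + 7
f'(5) = 10*5 + (7) = 57
x_1 = x_0 - alpha * f'(x_0) = 5 - 1/10 * 57 = -7/10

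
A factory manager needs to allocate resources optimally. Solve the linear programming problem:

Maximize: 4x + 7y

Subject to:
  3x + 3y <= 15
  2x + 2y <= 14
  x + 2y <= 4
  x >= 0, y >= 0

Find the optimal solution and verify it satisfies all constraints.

Feasible vertices: (0, 0), (0, 2), (4, 0)
Objective 4x + 7y at each vertex:
  (0, 0): 0
  (0, 2): 14
  (4, 0): 16
Maximum is 16 at (4, 0).
Verify constraints at (x, y) = (4, 0):
  3*4 + 3*0 = 12 <= 15
  2*4 + 2*0 = 8 <= 14
  1*4 + 2*0 = 4 <= 4 (active)
  x = 4 >= 0, y = 0 >= 0. All constraints satisfied.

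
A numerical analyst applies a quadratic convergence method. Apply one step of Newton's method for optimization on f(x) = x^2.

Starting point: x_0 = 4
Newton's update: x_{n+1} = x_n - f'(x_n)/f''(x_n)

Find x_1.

f(x) = x^2
f'(x) = 2x + (0), f''(x) = 2
Newton step: x_1 = x_0 - f'(x_0)/f''(x_0)
f'(4) = 8
x_1 = 4 - 8/2 = 0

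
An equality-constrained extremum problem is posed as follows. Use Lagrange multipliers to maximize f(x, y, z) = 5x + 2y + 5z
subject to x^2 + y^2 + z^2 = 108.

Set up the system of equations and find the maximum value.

Lagrange conditions: 5 = 2*lambda*x, 2 = 2*lambda*y, 5 = 2*lambda*z
So x:5 = y:2 = z:5, i.e. x = 5t, y = 2t, z = 5t
Constraint: t^2*(5^2 + 2^2 + 5^2) = 108
  t^2 * 54 = 108  =>  t = sqrt(2)
Maximum = 5*5t + 2*2t + 5*5t = 54*sqrt(2) = sqrt(5832)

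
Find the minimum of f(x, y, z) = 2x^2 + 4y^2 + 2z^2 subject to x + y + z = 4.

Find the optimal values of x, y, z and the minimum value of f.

Using Lagrange multipliers on f = 2x^2 + 4y^2 + 2z^2 with constraint x + y + z = 4:
Conditions: 2*2*x = lambda, 2*4*y = lambda, 2*2*z = lambda
So x = lambda/4, y = lambda/8, z = lambda/4
Substituting into constraint: lambda * (5/8) = 4
lambda = 32/5
x = 8/5, y = 4/5, z = 8/5
Minimum value = 64/5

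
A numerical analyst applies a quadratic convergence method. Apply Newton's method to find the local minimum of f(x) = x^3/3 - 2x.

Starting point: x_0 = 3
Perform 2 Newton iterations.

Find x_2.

f(x) = x^3/3 - 2x
f'(x) = x^2 - 2, f''(x) = 2x
Newton update: x_{n+1} = x_n - (x_n^2 - 2)/(2*x_n)
Step 1: x_0 = 3, f'=7, f''=6, x_1 = 11/6
Step 2: x_1 = 11/6, f'=49/36, f''=11/3, x_2 = 193/132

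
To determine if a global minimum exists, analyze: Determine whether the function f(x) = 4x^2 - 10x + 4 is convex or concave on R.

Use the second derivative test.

f(x) = 4x^2 - 10x + 4
f'(x) = 8x - 10
f''(x) = 8
Since f''(x) = 8 > 0 for all x, f is convex on R.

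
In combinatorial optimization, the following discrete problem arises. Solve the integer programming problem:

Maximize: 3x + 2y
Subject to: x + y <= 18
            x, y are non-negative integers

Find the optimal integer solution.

Objective: 3x + 2y, constraint: x + y <= 18
Coefficient of x is 3 >= coefficient of y is 2, so allocate the entire budget to x.
Optimal: x = 18, y = 0, value = 54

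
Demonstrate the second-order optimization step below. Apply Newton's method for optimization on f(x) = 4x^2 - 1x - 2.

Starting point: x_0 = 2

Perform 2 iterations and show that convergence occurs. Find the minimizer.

f(x) = 4x^2 - 1x - 2, f'(x) = 8x + (-1), f''(x) = 8
Step 1: f'(2) = 15, x_1 = 2 - 15/8 = 1/8
Step 2: f'(1/8) = 0, x_2 = 1/8 (converged)
Newton's method converges in 1 step for quadratics.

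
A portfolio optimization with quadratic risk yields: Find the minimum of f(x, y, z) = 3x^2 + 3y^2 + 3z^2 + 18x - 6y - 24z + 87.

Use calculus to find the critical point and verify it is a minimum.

f(x,y,z) = 3x^2 + 3y^2 + 3z^2 + 18x - 6y - 24z + 87
df/dx = 6x + (18) = 0 => x = -3
df/dy = 6y + (-6) = 0 => y = 1
df/dz = 6z + (-24) = 0 => z = 4
f(-3,1,4) = 3*(-3)^2 + 3*(1)^2 + 3*(4)^2 + 18*(-3) + -6*(1) + -24*(4) + 87 = 9
Hessian is diagonal with entries 6, 6, 6 > 0, confirmed minimum.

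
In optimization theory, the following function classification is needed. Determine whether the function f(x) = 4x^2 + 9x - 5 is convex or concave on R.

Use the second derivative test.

f(x) = 4x^2 + 9x - 5
f'(x) = 8x + 9
f''(x) = 8
Since f''(x) = 8 > 0 for all x, f is convex on R.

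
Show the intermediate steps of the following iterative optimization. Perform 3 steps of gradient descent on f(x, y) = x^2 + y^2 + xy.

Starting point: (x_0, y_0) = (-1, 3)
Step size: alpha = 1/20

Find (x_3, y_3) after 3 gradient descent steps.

f(x,y) = x^2 + y^2 + xy
grad_x = 2x + 1y, grad_y = 2y + 1x
Step 1: grad = (1, 5), (-21/20, 11/4)
Step 2: grad = (13/20, 89/20), (-433/400, 1011/400)
Step 3: grad = (29/80, 1589/400), (-1761/1600, 18631/8000)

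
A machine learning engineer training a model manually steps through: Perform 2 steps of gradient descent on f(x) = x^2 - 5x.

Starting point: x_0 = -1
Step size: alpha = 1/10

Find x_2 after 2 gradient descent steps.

f(x) = x^2 - 5x, f'(x) = 2x + (-5)
Step 1: f'(-1) = -7, x_1 = -1 - 1/10 * -7 = -3/10
Step 2: f'(-3/10) = -28/5, x_2 = -3/10 - 1/10 * -28/5 = 13/50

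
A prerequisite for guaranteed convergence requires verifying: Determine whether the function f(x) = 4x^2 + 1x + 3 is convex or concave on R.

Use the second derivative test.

f(x) = 4x^2 + 1x + 3
f'(x) = 8x + 1
f''(x) = 8
Since f''(x) = 8 > 0 for all x, f is convex on R.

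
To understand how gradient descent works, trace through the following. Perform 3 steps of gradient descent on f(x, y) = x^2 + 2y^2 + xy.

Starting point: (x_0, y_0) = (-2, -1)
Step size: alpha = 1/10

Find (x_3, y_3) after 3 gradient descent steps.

f(x,y) = x^2 + 2y^2 + xy
grad_x = 2x + 1y, grad_y = 4y + 1x
Step 1: grad = (-5, -6), (-3/2, -2/5)
Step 2: grad = (-17/5, -31/10), (-29/25, -9/100)
Step 3: grad = (-241/100, -38/25), (-919/1000, 31/500)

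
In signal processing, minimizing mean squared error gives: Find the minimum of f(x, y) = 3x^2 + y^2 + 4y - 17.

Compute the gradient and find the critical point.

f(x,y) = 3x^2 + y^2 + 4y - 17
df/dx = 6x + (0) = 0  =>  x = 0
df/dy = 2y + (4) = 0  =>  y = -2
f(0, -2) = 3*(0)^2 + 1*(-2)^2 + 4*(-2) + -17 = -21
Hessian is diagonal with entries 6, 2 > 0, so this is a minimum.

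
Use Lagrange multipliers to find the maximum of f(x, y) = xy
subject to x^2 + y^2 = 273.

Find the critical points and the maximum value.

Lagrange conditions: y = 2*lambda*x and x = 2*lambda*y
If x = 0 then y = 0, violating the constraint, so x, y != 0.
Dividing: y/x = x/y => x^2 = y^2 => y = x or y = -x
Constraint: 2x^2 = 273 => x^2 = 273/2 => x = +/-sqrt(273/2)
Critical points: (sqrt(273/2), sqrt(273/2)), (-sqrt(273/2), -sqrt(273/2)), (sqrt(273/2), -sqrt(273/2)), (-sqrt(273/2), sqrt(273/2))
  y = x:  xy = x^2 = 273/2  at (sqrt(273/2), sqrt(273/2)) and (-sqrt(273/2), -sqrt(273/2))
  y = -x: xy = -x^2 = -273/2 at (sqrt(273/2), -sqrt(273/2)) and (-sqrt(273/2), sqrt(273/2))
Maximum xy = 273/2 at (sqrt(273/2), sqrt(273/2)) and (-sqrt(273/2), -sqrt(273/2))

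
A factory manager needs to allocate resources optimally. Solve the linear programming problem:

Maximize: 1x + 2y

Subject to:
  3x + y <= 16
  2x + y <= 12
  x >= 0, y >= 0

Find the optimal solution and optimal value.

Feasible vertices: (0, 0), (0, 12), (4, 4), (16/3, 0)
Objective 1x + 2y at each:
  (0, 0): 0
  (0, 12): 24
  (4, 4): 12
  (16/3, 0): 16/3
Maximum is 24 at (0, 12).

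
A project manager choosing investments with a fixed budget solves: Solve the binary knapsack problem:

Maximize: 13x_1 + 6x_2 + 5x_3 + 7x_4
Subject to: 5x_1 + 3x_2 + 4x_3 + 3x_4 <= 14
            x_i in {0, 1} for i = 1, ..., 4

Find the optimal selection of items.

Items: item 1 (v=13, w=5), item 2 (v=6, w=3), item 3 (v=5, w=4), item 4 (v=7, w=3)
Capacity: 14
Checking all 16 subsets (w = total weight, v = total value):
  {}: w = 0, v = 0
  {1}: w = 5, v = 13
  {2}: w = 3, v = 6
  {3}: w = 4, v = 5
  {4}: w = 3, v = 7
  {1, 2}: w = 8, v = 19
  {1, 3}: w = 9, v = 18
  {1, 4}: w = 8, v = 20
  {2, 3}: w = 7, v = 11
  {2, 4}: w = 6, v = 13
  {3, 4}: w = 7, v = 12
  {1, 2, 3}: w = 12, v = 24
  {1, 2, 4}: w = 11, v = 26
  {1, 3, 4}: w = 12, v = 25
  {2, 3, 4}: w = 10, v = 18
  {1, 2, 3, 4}: w = 15 > 14, infeasible
Best feasible subset: items [1, 2, 4]
Total weight: 11 <= 14, total value: 26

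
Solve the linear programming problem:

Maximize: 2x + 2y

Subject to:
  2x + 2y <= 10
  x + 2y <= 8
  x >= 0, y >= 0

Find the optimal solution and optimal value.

Feasible vertices: (0, 0), (0, 4), (2, 3), (5, 0)
Objective 2x + 2y at each:
  (0, 0): 0
  (0, 4): 8
  (2, 3): 10
  (5, 0): 10
Maximum is 10 at (2, 3).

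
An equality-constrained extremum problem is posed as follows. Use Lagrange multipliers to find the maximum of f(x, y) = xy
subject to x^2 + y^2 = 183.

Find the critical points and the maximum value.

Lagrange conditions: y = 2*lambda*x and x = 2*lambda*y
If x = 0 then y = 0, violating the constraint, so x, y != 0.
Dividing: y/x = x/y => x^2 = y^2 => y = x or y = -x
Constraint: 2x^2 = 183 => x^2 = 183/2 => x = +/-sqrt(183/2)
Critical points: (sqrt(183/2), sqrt(183/2)), (-sqrt(183/2), -sqrt(183/2)), (sqrt(183/2), -sqrt(183/2)), (-sqrt(183/2), sqrt(183/2))
  y = x:  xy = x^2 = 183/2  at (sqrt(183/2), sqrt(183/2)) and (-sqrt(183/2), -sqrt(183/2))
  y = -x: xy = -x^2 = -183/2 at (sqrt(183/2), -sqrt(183/2)) and (-sqrt(183/2), sqrt(183/2))
Maximum xy = 183/2 at (sqrt(183/2), sqrt(183/2)) and (-sqrt(183/2), -sqrt(183/2))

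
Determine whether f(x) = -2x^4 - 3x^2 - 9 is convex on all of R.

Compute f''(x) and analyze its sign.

f(x) = -2x^4 - 3x^2 - 9
f'(x) = -8x^3 + -6x
f''(x) = -24x^2 + -6
f''(x) = -24x^2 + -6 <= -6 < 0 for all x
Therefore, f is concave on R.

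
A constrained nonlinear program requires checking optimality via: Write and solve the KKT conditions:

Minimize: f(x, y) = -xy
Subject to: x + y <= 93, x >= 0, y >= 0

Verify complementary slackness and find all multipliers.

Problem: min -xy s.t. x + y <= 93 (multiplier lambda), x >= 0 (mu_x), y >= 0 (mu_y)
KKT stationarity: -y + lambda - mu_x = 0, -x + lambda - mu_y = 0, with lambda, mu_x, mu_y >= 0
Complementary slackness: lambda*(x + y - 93) = 0, mu_x*x = 0, mu_y*y = 0
If lambda = 0: y = -mu_x <= 0 and x = -mu_y <= 0 force x = y = 0 with f = 0; but x = y = 93/2 is feasible with f = -8649/4 < 0, so this is not the minimum. Hence lambda > 0 and x + y = 93.
Try x > 0, y > 0 (so mu_x = mu_y = 0): y = lambda, x = lambda => x = y = lambda
x + y = 93 => 2*lambda = 93 => lambda = 93/2
x* = y* = 93/2 > 0, consistent with mu_x = mu_y = 0.
(Any feasible point with x = 0 or y = 0 has f = 0 > -8649/4, so the minimum is not on those boundaries.)
min(-xy) = -8649/4 (i.e. max xy = 8649/4)
Multipliers: lambda = 93/2, mu_x = 0, mu_y = 0
Complementary slackness: lambda*(x + y - 93) = 93/2*(93/2 + 93/2 - 93) = 0, mu_x*x = 0*93/2 = 0, mu_y*y = 0*93/2 = 0. Satisfied.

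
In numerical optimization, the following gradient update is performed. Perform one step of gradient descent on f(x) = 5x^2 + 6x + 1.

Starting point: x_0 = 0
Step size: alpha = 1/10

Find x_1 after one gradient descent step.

f(x) = 5x^2 + 6x + 1
f'(x) = 10x + 6
f'(0) = 10*0 + (6) = 6
x_1 = x_0 - alpha * f'(x_0) = 0 - 1/10 * 6 = -3/5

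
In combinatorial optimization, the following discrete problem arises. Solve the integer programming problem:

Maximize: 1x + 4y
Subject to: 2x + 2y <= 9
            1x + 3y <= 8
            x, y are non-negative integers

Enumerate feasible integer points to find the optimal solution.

Constraint 1: 2x + 2y <= 9
Constraint 2: 1x + 3y <= 8
Feasible x range (need y >= 0): 0 <= x <= min(9/2, 8/1) => x in {0, ..., 4}.
Enumerate feasible integer points row by row (the coefficient of y is 4 > 0, so for each x the largest feasible y gives the best value):
  x = 0: y <= min((9 - 2*0)/2, (8 - 1*0)/3) => y in {0, ..., 2}; best 1*0 + 4*2 = 8
  x = 1: y <= min((9 - 2*1)/2, (8 - 1*1)/3) => y in {0, ..., 2}; best 1*1 + 4*2 = 9
  x = 2: y <= min((9 - 2*2)/2, (8 - 1*2)/3) => y in {0, ..., 2}; best 1*2 + 4*2 = 10
  x = 3: y <= min((9 - 2*3)/2, (8 - 1*3)/3) => y in {0, ..., 1}; best 1*3 + 4*1 = 7
  x = 4: y <= min((9 - 2*4)/2, (8 - 1*4)/3) => y in {0}; best 1*4 + 4*0 = 4
The maximum 1x + 4y = 10 is achieved at x = 2, y = 2.
Check: 2*2 + 2*2 = 8 <= 9 and 1*2 + 3*2 = 8 <= 8.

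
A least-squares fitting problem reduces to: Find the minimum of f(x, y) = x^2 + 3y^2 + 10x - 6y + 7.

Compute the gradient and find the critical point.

f(x,y) = x^2 + 3y^2 + 10x - 6y + 7
df/dx = 2x + (10) = 0  =>  x = -5
df/dy = 6y + (-6) = 0  =>  y = 1
f(-5, 1) = 1*(-5)^2 + 3*(1)^2 + 10*(-5) + -6*(1) + 7 = -21
Hessian is diagonal with entries 2, 6 > 0, so this is a minimum.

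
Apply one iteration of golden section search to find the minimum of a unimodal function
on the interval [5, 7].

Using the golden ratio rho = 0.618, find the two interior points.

Golden section search on [5, 7].
Golden ratio rho = 0.618 (approx).
Interior points:
  x_1 = 5 + (1-0.618)*2 = 5.7640
  x_2 = 5 + 0.618*2 = 6.2360
Compare f(x_1) and f(x_2) to determine which subinterval to keep.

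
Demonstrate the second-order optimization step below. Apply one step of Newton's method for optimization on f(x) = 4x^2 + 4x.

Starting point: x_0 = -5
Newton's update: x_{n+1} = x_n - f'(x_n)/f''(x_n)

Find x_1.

f(x) = 4x^2 + 4x
f'(x) = 8x + (4), f''(x) = 8
Newton step: x_1 = x_0 - f'(x_0)/f''(x_0)
f'(-5) = -36
x_1 = -5 - -36/8 = -1/2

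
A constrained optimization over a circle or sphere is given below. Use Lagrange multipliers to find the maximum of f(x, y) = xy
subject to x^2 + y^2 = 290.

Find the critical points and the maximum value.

Lagrange conditions: y = 2*lambda*x and x = 2*lambda*y
If x = 0 then y = 0, violating the constraint, so x, y != 0.
Dividing: y/x = x/y => x^2 = y^2 => y = x or y = -x
Constraint: 2x^2 = 290 => x^2 = 145 => x = +/-sqrt(145)
Critical points: (sqrt(145), sqrt(145)), (-sqrt(145), -sqrt(145)), (sqrt(145), -sqrt(145)), (-sqrt(145), sqrt(145))
  y = x:  xy = x^2 = 145  at (sqrt(145), sqrt(145)) and (-sqrt(145), -sqrt(145))
  y = -x: xy = -x^2 = -145 at (sqrt(145), -sqrt(145)) and (-sqrt(145), sqrt(145))
Maximum xy = 145 at (sqrt(145), sqrt(145)) and (-sqrt(145), -sqrt(145))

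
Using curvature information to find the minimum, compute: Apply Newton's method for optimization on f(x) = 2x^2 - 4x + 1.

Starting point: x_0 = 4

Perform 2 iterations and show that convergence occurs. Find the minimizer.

f(x) = 2x^2 - 4x + 1, f'(x) = 4x + (-4), f''(x) = 4
Step 1: f'(4) = 12, x_1 = 4 - 12/4 = 1
Step 2: f'(1) = 0, x_2 = 1 (converged)
Newton's method converges in 1 step for quadratics.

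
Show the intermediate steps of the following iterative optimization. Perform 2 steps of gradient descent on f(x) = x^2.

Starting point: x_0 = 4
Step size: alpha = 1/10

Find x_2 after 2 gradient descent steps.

f(x) = x^2, f'(x) = 2x + (0)
Step 1: f'(4) = 8, x_1 = 4 - 1/10 * 8 = 16/5
Step 2: f'(16/5) = 32/5, x_2 = 16/5 - 1/10 * 32/5 = 64/25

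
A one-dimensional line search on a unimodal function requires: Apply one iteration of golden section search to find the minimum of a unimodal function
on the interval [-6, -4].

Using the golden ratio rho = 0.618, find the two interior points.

Golden section search on [-6, -4].
Golden ratio rho = 0.618 (approx).
Interior points:
  x_1 = -6 + (1-0.618)*2 = -5.2360
  x_2 = -6 + 0.618*2 = -4.7640
Compare f(x_1) and f(x_2) to determine which subinterval to keep.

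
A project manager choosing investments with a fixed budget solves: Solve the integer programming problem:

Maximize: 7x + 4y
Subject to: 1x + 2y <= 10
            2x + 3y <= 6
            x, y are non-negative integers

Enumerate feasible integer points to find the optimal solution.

Constraint 1: 1x + 2y <= 10
Constraint 2: 2x + 3y <= 6
Feasible x range (need y >= 0): 0 <= x <= min(10/1, 6/2) => x in {0, ..., 3}.
Enumerate feasible integer points row by row (the coefficient of y is 4 > 0, so for each x the largest feasible y gives the best value):
  x = 0: y <= min((10 - 1*0)/2, (6 - 2*0)/3) => y in {0, ..., 2}; best 7*0 + 4*2 = 8
  x = 1: y <= min((10 - 1*1)/2, (6 - 2*1)/3) => y in {0, ..., 1}; best 7*1 + 4*1 = 11
  x = 2: y <= min((10 - 1*2)/2, (6 - 2*2)/3) => y in {0}; best 7*2 + 4*0 = 14
  x = 3: y <= min((10 - 1*3)/2, (6 - 2*3)/3) => y in {0}; best 7*3 + 4*0 = 21
The maximum 7x + 4y = 21 is achieved at x = 3, y = 0.
Check: 1*3 + 2*0 = 3 <= 10 and 2*3 + 3*0 = 6 <= 6.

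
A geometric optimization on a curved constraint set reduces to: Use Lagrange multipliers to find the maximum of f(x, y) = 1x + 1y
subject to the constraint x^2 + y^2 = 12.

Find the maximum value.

Set up Lagrange conditions: grad f = lambda * grad g
  1 = 2*lambda*x
  1 = 2*lambda*y
From these: x/y = 1/1, so x = 1t, y = 1t for some t.
Substitute into constraint: (1t)^2 + (1t)^2 = 12
  t^2 * 2 = 12
  t = sqrt(12/2)
Maximum = 1*x + 1*y = (1^2 + 1^2)*t = 2 * sqrt(12/2) = sqrt(24)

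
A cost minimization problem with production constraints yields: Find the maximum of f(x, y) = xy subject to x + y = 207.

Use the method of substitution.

Substitute y = 207 - x into f(x,y) = xy:
g(x) = x(207 - x) = 207x - x^2
g'(x) = 207 - 2x = 0  =>  x = 207/2
y = 207 - 207/2 = 207/2
Maximum value = (207/2) * (207/2) = 42849/4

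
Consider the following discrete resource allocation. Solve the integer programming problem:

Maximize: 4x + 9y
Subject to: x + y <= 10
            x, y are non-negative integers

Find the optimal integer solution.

Objective: 4x + 9y, constraint: x + y <= 10
Coefficient of y is 9 > coefficient of x is 4, so allocate the entire budget to y.
Optimal: x = 0, y = 10, value = 90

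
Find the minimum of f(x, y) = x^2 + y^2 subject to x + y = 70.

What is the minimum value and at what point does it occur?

Substitute y = 70 - x into f(x,y) = x^2 + y^2:
g(x) = x^2 + (70 - x)^2 = 2x^2 - 140x + 4900
g'(x) = 4x - 140 = 0  =>  x = 35
y = 70 - 35 = 35
Minimum value = 35^2 + 35^2 = 2450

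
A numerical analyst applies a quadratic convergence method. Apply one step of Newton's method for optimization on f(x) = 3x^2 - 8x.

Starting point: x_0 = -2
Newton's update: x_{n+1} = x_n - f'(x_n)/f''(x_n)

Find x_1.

f(x) = 3x^2 - 8x
f'(x) = 6x + (-8), f''(x) = 6
Newton step: x_1 = x_0 - f'(x_0)/f''(x_0)
f'(-2) = -20
x_1 = -2 - -20/6 = 4/3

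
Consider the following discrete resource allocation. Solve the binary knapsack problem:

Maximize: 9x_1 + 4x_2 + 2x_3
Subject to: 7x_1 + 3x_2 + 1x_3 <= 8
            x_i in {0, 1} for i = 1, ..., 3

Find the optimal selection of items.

Items: item 1 (v=9, w=7), item 2 (v=4, w=3), item 3 (v=2, w=1)
Capacity: 8
Checking all 8 subsets (w = total weight, v = total value):
  {}: w = 0, v = 0
  {1}: w = 7, v = 9
  {2}: w = 3, v = 4
  {3}: w = 1, v = 2
  {1, 2}: w = 10 > 8, infeasible
  {1, 3}: w = 8, v = 11
  {2, 3}: w = 4, v = 6
  {1, 2, 3}: w = 11 > 8, infeasible
Best feasible subset: items [1, 3]
Total weight: 8 <= 8, total value: 11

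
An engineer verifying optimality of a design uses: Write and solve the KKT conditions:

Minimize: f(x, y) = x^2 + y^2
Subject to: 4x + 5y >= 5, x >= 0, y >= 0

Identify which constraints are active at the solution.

KKT conditions for min x^2 + y^2 s.t. 4x + 5y >= 5, x >= 0, y >= 0:
Stationarity: 2x = mu*4 + mu_x, 2y = mu*5 + mu_y, with mu, mu_x, mu_y >= 0
Complementary slackness: mu*(4x + 5y - 5) = 0, mu_x*x = 0, mu_y*y = 0
(0, 0) is infeasible (4*0 + 5*0 < 5), so if mu = 0 stationarity would force x = mu_x/2 >= 0, y = mu_y/2 >= 0 with mu_x*x = mu_y*y = 0, i.e. x = y = 0: contradiction. Hence mu > 0 and 4x + 5y = 5 is active.
Try x > 0, y > 0 (so mu_x = mu_y = 0): x = 4*mu/2, y = 5*mu/2
Substitute: 4*(4*mu/2) + 5*(5*mu/2) = 5
  mu*41/2 = 5 => mu = 10/41
x* = 20/41 > 0, y* = 25/41 > 0, consistent with mu_x = mu_y = 0.
f is convex and the constraints are linear, so this KKT point is the global minimum.
f* = 25/41
Active constraints: 4x + 5y >= 5 (holds with equality, mu = 10/41 > 0); x >= 0 and y >= 0 are inactive (mu_x = mu_y = 0).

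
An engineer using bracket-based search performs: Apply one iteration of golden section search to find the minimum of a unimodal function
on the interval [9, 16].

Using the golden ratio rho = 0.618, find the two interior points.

Golden section search on [9, 16].
Golden ratio rho = 0.618 (approx).
Interior points:
  x_1 = 9 + (1-0.618)*7 = 11.6740
  x_2 = 9 + 0.618*7 = 13.3260
Compare f(x_1) and f(x_2) to determine which subinterval to keep.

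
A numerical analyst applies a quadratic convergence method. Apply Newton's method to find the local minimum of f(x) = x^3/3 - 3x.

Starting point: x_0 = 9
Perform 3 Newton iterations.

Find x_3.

f(x) = x^3/3 - 3x
f'(x) = x^2 - 3, f''(x) = 2x
Newton update: x_{n+1} = x_n - (x_n^2 - 3)/(2*x_n)
Step 1: x_0 = 9, f'=78, f''=18, x_1 = 14/3
Step 2: x_1 = 14/3, f'=169/9, f''=28/3, x_2 = 223/84
Step 3: x_2 = 223/84, f'=28561/7056, f''=223/42, x_3 = 70897/37464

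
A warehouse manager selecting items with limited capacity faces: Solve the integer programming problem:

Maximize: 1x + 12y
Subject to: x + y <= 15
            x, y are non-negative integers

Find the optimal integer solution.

Objective: 1x + 12y, constraint: x + y <= 15
Coefficient of y is 12 > coefficient of x is 1, so allocate the entire budget to y.
Optimal: x = 0, y = 15, value = 180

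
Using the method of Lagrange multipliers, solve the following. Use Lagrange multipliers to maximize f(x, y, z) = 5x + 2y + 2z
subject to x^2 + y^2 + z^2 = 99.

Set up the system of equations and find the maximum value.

Lagrange conditions: 5 = 2*lambda*x, 2 = 2*lambda*y, 2 = 2*lambda*z
So x:5 = y:2 = z:2, i.e. x = 5t, y = 2t, z = 2t
Constraint: t^2*(5^2 + 2^2 + 2^2) = 99
  t^2 * 33 = 99  =>  t = sqrt(3)
Maximum = 5*5t + 2*2t + 2*2t = 33*sqrt(3) = sqrt(3267)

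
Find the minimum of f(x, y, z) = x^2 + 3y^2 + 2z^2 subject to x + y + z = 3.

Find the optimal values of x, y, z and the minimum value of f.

Using Lagrange multipliers on f = x^2 + 3y^2 + 2z^2 with constraint x + y + z = 3:
Conditions: 2*1*x = lambda, 2*3*y = lambda, 2*2*z = lambda
So x = lambda/2, y = lambda/6, z = lambda/4
Substituting into constraint: lambda * (11/12) = 3
lambda = 36/11
x = 18/11, y = 6/11, z = 9/11
Minimum value = 54/11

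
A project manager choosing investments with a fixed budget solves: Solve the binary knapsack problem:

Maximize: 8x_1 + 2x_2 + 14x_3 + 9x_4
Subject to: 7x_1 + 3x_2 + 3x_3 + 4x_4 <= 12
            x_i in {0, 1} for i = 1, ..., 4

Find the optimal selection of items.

Items: item 1 (v=8, w=7), item 2 (v=2, w=3), item 3 (v=14, w=3), item 4 (v=9, w=4)
Capacity: 12
Checking all 16 subsets (w = total weight, v = total value):
  {}: w = 0, v = 0
  {1}: w = 7, v = 8
  {2}: w = 3, v = 2
  {3}: w = 3, v = 14
  {4}: w = 4, v = 9
  {1, 2}: w = 10, v = 10
  {1, 3}: w = 10, v = 22
  {1, 4}: w = 11, v = 17
  {2, 3}: w = 6, v = 16
  {2, 4}: w = 7, v = 11
  {3, 4}: w = 7, v = 23
  {1, 2, 3}: w = 13 > 12, infeasible
  {1, 2, 4}: w = 14 > 12, infeasible
  {1, 3, 4}: w = 14 > 12, infeasible
  {2, 3, 4}: w = 10, v = 25
  {1, 2, 3, 4}: w = 17 > 12, infeasible
Best feasible subset: items [2, 3, 4]
Total weight: 10 <= 12, total value: 25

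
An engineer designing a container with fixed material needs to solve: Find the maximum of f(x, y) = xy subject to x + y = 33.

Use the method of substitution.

Substitute y = 33 - x into f(x,y) = xy:
g(x) = x(33 - x) = 33x - x^2
g'(x) = 33 - 2x = 0  =>  x = 33/2
y = 33 - 33/2 = 33/2
Maximum value = (33/2) * (33/2) = 1089/4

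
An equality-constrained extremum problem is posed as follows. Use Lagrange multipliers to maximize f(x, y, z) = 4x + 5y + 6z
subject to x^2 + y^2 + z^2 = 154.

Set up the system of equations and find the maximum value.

Lagrange conditions: 4 = 2*lambda*x, 5 = 2*lambda*y, 6 = 2*lambda*z
So x:4 = y:5 = z:6, i.e. x = 4t, y = 5t, z = 6t
Constraint: t^2*(4^2 + 5^2 + 6^2) = 154
  t^2 * 77 = 154  =>  t = sqrt(2)
Maximum = 4*4t + 5*5t + 6*6t = 77*sqrt(2) = sqrt(11858)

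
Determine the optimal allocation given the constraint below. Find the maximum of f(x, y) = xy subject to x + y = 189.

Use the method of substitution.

Substitute y = 189 - x into f(x,y) = xy:
g(x) = x(189 - x) = 189x - x^2
g'(x) = 189 - 2x = 0  =>  x = 189/2
y = 189 - 189/2 = 189/2
Maximum value = (189/2) * (189/2) = 35721/4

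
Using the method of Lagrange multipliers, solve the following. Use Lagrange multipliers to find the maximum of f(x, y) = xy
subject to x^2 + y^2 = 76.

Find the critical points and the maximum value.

Lagrange conditions: y = 2*lambda*x and x = 2*lambda*y
If x = 0 then y = 0, violating the constraint, so x, y != 0.
Dividing: y/x = x/y => x^2 = y^2 => y = x or y = -x
Constraint: 2x^2 = 76 => x^2 = 38 => x = +/-sqrt(38)
Critical points: (sqrt(38), sqrt(38)), (-sqrt(38), -sqrt(38)), (sqrt(38), -sqrt(38)), (-sqrt(38), sqrt(38))
  y = x:  xy = x^2 = 38  at (sqrt(38), sqrt(38)) and (-sqrt(38), -sqrt(38))
  y = -x: xy = -x^2 = -38 at (sqrt(38), -sqrt(38)) and (-sqrt(38), sqrt(38))
Maximum xy = 38 at (sqrt(38), sqrt(38)) and (-sqrt(38), -sqrt(38))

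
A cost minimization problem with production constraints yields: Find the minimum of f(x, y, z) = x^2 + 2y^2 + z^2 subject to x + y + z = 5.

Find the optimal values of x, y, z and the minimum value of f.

Using Lagrange multipliers on f = x^2 + 2y^2 + z^2 with constraint x + y + z = 5:
Conditions: 2*1*x = lambda, 2*2*y = lambda, 2*1*z = lambda
So x = lambda/2, y = lambda/4, z = lambda/2
Substituting into constraint: lambda * (5/4) = 5
lambda = 4
x = 2, y = 1, z = 2
Minimum value = 10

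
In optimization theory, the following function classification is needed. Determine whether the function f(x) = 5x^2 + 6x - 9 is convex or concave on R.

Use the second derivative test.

f(x) = 5x^2 + 6x - 9
f'(x) = 10x + 6
f''(x) = 10
Since f''(x) = 10 > 0 for all x, f is convex on R.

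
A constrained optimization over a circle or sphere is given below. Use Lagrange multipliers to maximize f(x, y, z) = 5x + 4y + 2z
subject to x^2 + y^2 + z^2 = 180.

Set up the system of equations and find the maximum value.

Lagrange conditions: 5 = 2*lambda*x, 4 = 2*lambda*y, 2 = 2*lambda*z
So x:5 = y:4 = z:2, i.e. x = 5t, y = 4t, z = 2t
Constraint: t^2*(5^2 + 4^2 + 2^2) = 180
  t^2 * 45 = 180  =>  t = sqrt(4)
Maximum = 5*5t + 4*4t + 2*2t = 45*sqrt(4) = 90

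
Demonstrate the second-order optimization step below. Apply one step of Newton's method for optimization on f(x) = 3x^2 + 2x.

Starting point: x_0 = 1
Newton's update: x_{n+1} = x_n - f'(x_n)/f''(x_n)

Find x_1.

f(x) = 3x^2 + 2x
f'(x) = 6x + (2), f''(x) = 6
Newton step: x_1 = x_0 - f'(x_0)/f''(x_0)
f'(1) = 8
x_1 = 1 - 8/6 = -1/3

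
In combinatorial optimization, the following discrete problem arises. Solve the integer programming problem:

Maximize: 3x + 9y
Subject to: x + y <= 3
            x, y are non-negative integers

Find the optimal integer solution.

Objective: 3x + 9y, constraint: x + y <= 3
Coefficient of y is 9 > coefficient of x is 3, so allocate the entire budget to y.
Optimal: x = 0, y = 3, value = 27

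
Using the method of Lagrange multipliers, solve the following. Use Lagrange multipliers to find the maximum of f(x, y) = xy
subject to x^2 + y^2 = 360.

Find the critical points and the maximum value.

Lagrange conditions: y = 2*lambda*x and x = 2*lambda*y
If x = 0 then y = 0, violating the constraint, so x, y != 0.
Dividing: y/x = x/y => x^2 = y^2 => y = x or y = -x
Constraint: 2x^2 = 360 => x^2 = 180 => x = +/-sqrt(180)
Critical points: (sqrt(180), sqrt(180)), (-sqrt(180), -sqrt(180)), (sqrt(180), -sqrt(180)), (-sqrt(180), sqrt(180))
  y = x:  xy = x^2 = 180  at (sqrt(180), sqrt(180)) and (-sqrt(180), -sqrt(180))
  y = -x: xy = -x^2 = -180 at (sqrt(180), -sqrt(180)) and (-sqrt(180), sqrt(180))
Maximum xy = 180 at (sqrt(180), sqrt(180)) and (-sqrt(180), -sqrt(180))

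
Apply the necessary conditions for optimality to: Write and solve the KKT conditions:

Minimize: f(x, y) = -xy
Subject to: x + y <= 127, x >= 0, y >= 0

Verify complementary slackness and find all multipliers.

Problem: min -xy s.t. x + y <= 127 (multiplier lambda), x >= 0 (mu_x), y >= 0 (mu_y)
KKT stationarity: -y + lambda - mu_x = 0, -x + lambda - mu_y = 0, with lambda, mu_x, mu_y >= 0
Complementary slackness: lambda*(x + y - 127) = 0, mu_x*x = 0, mu_y*y = 0
If lambda = 0: y = -mu_x <= 0 and x = -mu_y <= 0 force x = y = 0 with f = 0; but x = y = 127/2 is feasible with f = -16129/4 < 0, so this is not the minimum. Hence lambda > 0 and x + y = 127.
Try x > 0, y > 0 (so mu_x = mu_y = 0): y = lambda, x = lambda => x = y = lambda
x + y = 127 => 2*lambda = 127 => lambda = 127/2
x* = y* = 127/2 > 0, consistent with mu_x = mu_y = 0.
(Any feasible point with x = 0 or y = 0 has f = 0 > -16129/4, so the minimum is not on those boundaries.)
min(-xy) = -16129/4 (i.e. max xy = 16129/4)
Multipliers: lambda = 127/2, mu_x = 0, mu_y = 0
Complementary slackness: lambda*(x + y - 127) = 127/2*(127/2 + 127/2 - 127) = 0, mu_x*x = 0*127/2 = 0, mu_y*y = 0*127/2 = 0. Satisfied.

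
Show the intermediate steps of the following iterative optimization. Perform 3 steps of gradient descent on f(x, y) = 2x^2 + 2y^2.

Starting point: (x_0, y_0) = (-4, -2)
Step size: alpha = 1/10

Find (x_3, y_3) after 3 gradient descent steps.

f(x,y) = 2x^2 + 2y^2
grad_x = 4x + 0y, grad_y = 4y + 0x
Step 1: grad = (-16, -8), (-12/5, -6/5)
Step 2: grad = (-48/5, -24/5), (-36/25, -18/25)
Step 3: grad = (-144/25, -72/25), (-108/125, -54/125)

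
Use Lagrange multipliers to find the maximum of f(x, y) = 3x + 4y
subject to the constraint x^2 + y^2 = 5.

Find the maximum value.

Set up Lagrange conditions: grad f = lambda * grad g
  3 = 2*lambda*x
  4 = 2*lambda*y
From these: x/y = 3/4, so x = 3t, y = 4t for some t.
Substitute into constraint: (3t)^2 + (4t)^2 = 5
  t^2 * 25 = 5
  t = sqrt(5/25)
Maximum = 3*x + 4*y = (3^2 + 4^2)*t = 25 * sqrt(5/25) = sqrt(125)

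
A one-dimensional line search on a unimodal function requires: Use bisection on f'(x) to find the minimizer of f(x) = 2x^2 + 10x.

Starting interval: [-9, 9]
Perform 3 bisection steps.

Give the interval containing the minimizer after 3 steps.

Finding critical point of f(x) = 2x^2 + 10x using bisection on f'(x) = 4x + 10.
f'(x) = 0 when x = -5/2.
Starting interval: [-9, 9]
Step 1: mid = 0, f'(mid) = 10, new interval = [-9, 0]
Step 2: mid = -9/2, f'(mid) = -8, new interval = [-9/2, 0]
Step 3: mid = -9/4, f'(mid) = 1, new interval = [-9/2, -9/4]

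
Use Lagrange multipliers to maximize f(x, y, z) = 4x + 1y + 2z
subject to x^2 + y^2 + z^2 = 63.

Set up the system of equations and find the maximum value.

Lagrange conditions: 4 = 2*lambda*x, 1 = 2*lambda*y, 2 = 2*lambda*z
So x:4 = y:1 = z:2, i.e. x = 4t, y = 1t, z = 2t
Constraint: t^2*(4^2 + 1^2 + 2^2) = 63
  t^2 * 21 = 63  =>  t = sqrt(3)
Maximum = 4*4t + 1*1t + 2*2t = 21*sqrt(3) = sqrt(1323)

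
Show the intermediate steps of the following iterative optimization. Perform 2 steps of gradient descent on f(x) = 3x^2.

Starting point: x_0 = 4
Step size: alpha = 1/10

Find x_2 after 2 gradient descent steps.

f(x) = 3x^2, f'(x) = 6x + (0)
Step 1: f'(4) = 24, x_1 = 4 - 1/10 * 24 = 8/5
Step 2: f'(8/5) = 48/5, x_2 = 8/5 - 1/10 * 48/5 = 16/25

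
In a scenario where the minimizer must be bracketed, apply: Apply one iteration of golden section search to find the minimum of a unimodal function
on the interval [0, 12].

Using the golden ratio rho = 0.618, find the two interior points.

Golden section search on [0, 12].
Golden ratio rho = 0.618 (approx).
Interior points:
  x_1 = 0 + (1-0.618)*12 = 4.5840
  x_2 = 0 + 0.618*12 = 7.4160
Compare f(x_1) and f(x_2) to determine which subinterval to keep.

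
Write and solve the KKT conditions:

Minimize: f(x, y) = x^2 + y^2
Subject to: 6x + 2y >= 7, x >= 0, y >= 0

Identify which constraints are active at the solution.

KKT conditions for min x^2 + y^2 s.t. 6x + 2y >= 7, x >= 0, y >= 0:
Stationarity: 2x = mu*6 + mu_x, 2y = mu*2 + mu_y, with mu, mu_x, mu_y >= 0
Complementary slackness: mu*(6x + 2y - 7) = 0, mu_x*x = 0, mu_y*y = 0
(0, 0) is infeasible (6*0 + 2*0 < 7), so if mu = 0 stationarity would force x = mu_x/2 >= 0, y = mu_y/2 >= 0 with mu_x*x = mu_y*y = 0, i.e. x = y = 0: contradiction. Hence mu > 0 and 6x + 2y = 7 is active.
Try x > 0, y > 0 (so mu_x = mu_y = 0): x = 6*mu/2, y = 2*mu/2
Substitute: 6*(6*mu/2) + 2*(2*mu/2) = 7
  mu*40/2 = 7 => mu = 7/20
x* = 21/20 > 0, y* = 7/20 > 0, consistent with mu_x = mu_y = 0.
f is convex and the constraints are linear, so this KKT point is the global minimum.
f* = 49/40
Active constraints: 6x + 2y >= 7 (holds with equality, mu = 7/20 > 0); x >= 0 and y >= 0 are inactive (mu_x = mu_y = 0).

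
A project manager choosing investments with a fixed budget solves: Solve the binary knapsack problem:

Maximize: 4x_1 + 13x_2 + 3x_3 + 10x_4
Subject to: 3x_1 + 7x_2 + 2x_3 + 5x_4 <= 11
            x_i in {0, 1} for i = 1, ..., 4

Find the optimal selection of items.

Items: item 1 (v=4, w=3), item 2 (v=13, w=7), item 3 (v=3, w=2), item 4 (v=10, w=5)
Capacity: 11
Checking all 16 subsets (w = total weight, v = total value):
  {}: w = 0, v = 0
  {1}: w = 3, v = 4
  {2}: w = 7, v = 13
  {3}: w = 2, v = 3
  {4}: w = 5, v = 10
  {1, 2}: w = 10, v = 17
  {1, 3}: w = 5, v = 7
  {1, 4}: w = 8, v = 14
  {2, 3}: w = 9, v = 16
  {2, 4}: w = 12 > 11, infeasible
  {3, 4}: w = 7, v = 13
  {1, 2, 3}: w = 12 > 11, infeasible
  {1, 2, 4}: w = 15 > 11, infeasible
  {1, 3, 4}: w = 10, v = 17
  {2, 3, 4}: w = 14 > 11, infeasible
  {1, 2, 3, 4}: w = 17 > 11, infeasible
Best feasible subset: items [1, 2]
(The same value 17 is also attained by {1, 3, 4}.)
Total weight: 10 <= 11, total value: 17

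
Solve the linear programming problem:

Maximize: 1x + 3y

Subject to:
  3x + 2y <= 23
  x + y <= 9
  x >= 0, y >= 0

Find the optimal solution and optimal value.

Feasible vertices: (0, 0), (0, 9), (5, 4), (23/3, 0)
Objective 1x + 3y at each:
  (0, 0): 0
  (0, 9): 27
  (5, 4): 17
  (23/3, 0): 23/3
Maximum is 27 at (0, 9).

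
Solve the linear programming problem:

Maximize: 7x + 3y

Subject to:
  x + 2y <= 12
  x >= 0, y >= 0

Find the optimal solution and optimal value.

The feasible region has vertices at [(0, 0), (12, 0), (0, 6)].
Checking objective 7x + 3y at each vertex:
  (0, 0): 7*0 + 3*0 = 0
  (12, 0): 7*12 + 3*0 = 84
  (0, 6): 7*0 + 3*6 = 18
Maximum is 84 at (12, 0).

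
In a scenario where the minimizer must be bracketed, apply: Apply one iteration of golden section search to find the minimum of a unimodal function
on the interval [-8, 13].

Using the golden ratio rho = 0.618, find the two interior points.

Golden section search on [-8, 13].
Golden ratio rho = 0.618 (approx).
Interior points:
  x_1 = -8 + (1-0.618)*21 = 0.0220
  x_2 = -8 + 0.618*21 = 4.9780
Compare f(x_1) and f(x_2) to determine which subinterval to keep.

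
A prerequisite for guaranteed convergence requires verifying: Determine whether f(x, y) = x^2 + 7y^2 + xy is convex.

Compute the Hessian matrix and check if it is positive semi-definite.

f(x,y) = x^2 + 7y^2 + xy
Hessian H = [[2, 1], [1, 14]]
trace(H) = 16, det(H) = 27
Eigenvalues: (16 +/- sqrt(148)) / 2 = 14.08, 1.917
Since both eigenvalues > 0, f is convex.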